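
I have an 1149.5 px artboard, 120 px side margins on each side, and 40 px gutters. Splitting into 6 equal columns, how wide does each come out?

118.25 px

Subtract both margins: 1149.5 − 2·120 = 909.5 px.
6 columns + 5 gutters: 6c + 5·40 = 909.5.
6c = 909.5 − 200 = 709.5, so c = 118.25 px.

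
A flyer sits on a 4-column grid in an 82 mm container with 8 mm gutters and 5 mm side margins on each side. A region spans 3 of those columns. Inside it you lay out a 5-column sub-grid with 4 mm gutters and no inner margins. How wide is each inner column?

7.2 mm

Inside the margins: 82 − 10 = 72 mm.
4c + 3·8 = 72 → 4c = 48 → c = 12 mm.
Span of 3: 3·12 + 2·8 = 36 + 16 = 52 mm.
5 columns + 4 gutters: 5d + 4·4 = 52.
5d = 52 − 16 = 36, so d = 7.2 mm.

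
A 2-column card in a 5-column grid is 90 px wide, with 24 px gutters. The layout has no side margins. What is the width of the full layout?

2c + 1·24 = 90 → 2c = 66 → c = 33 px.
Summing: 165 + 96 = 261 px.

261 px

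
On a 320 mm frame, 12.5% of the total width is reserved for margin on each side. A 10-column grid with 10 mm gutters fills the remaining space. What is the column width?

15 mm

Each margin = 12.5% of 320 = 40 mm; content = 320 − 2·40 = 240 mm.
10c + 9·10 = 240 → 10c = 150 → c = 15 mm.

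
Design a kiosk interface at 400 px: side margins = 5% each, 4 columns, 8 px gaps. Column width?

84 px

Margins: 5% × 400 = 20 px each, so content = 400 − 40 = 360 px.
360 − 3·8 = 336; ÷4 gives c = 84 px.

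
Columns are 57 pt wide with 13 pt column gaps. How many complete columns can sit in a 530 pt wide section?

7 columns

Each extra column adds 57 + 13 = 70 pt.
(530 + 13) / 70 = 7.76, so 7 columns fit.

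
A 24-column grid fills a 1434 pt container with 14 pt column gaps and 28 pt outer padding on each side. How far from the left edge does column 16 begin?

898 pt

Take off 56 pt of margins, leaving 1378 pt.
1378 − 23·14 = 1056; ÷24 gives c = 44 pt.
Each column+gutter stride is 58 pt; 15 of them past the 28 pt margin is 28 + 870 = 898 pt.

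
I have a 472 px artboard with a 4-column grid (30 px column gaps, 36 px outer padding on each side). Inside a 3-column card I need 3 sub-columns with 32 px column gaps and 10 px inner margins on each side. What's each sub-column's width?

Subtract both margins: 472 − 2·36 = 400 px.
4c + 3·30 = 400 → 4c = 310 → c = 77.5 px.
3-column span = 3·77.5 + 2·30 = 292.5 px.
Inner content = 292.5 − 2·10 = 272.5 px.
Subtracting 2 column gaps of 32 leaves 208.5 for 3 columns, so d = 69.5 px.

69.5 px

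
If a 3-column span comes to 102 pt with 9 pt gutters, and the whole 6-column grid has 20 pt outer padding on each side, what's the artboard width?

3c + 2·9 = 102 → 3c = 84 → c = 28 pt.
Artboard = 2·20 + 6·28 + 5·9 = 40 + 168 + 45 = 253 pt.

253 pt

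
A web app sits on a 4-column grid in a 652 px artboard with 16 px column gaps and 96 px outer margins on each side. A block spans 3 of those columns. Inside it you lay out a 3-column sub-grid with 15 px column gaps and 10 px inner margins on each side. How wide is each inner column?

Subtract both margins: 652 − 2·96 = 460 px.
4c + 3·16 = 460 → 4c = 412 → c = 103 px.
3 columns plus 2 column gaps: 309 + 32 = 341 px.
Inner content = 341 − 2·10 = 321 px.
Subtracting 2 column gaps of 15 leaves 291 for 3 columns, so d = 97 px.

97 px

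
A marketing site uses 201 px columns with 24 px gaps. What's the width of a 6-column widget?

6-column span = 6·201 + 5·24 = 1326 px.

1326 px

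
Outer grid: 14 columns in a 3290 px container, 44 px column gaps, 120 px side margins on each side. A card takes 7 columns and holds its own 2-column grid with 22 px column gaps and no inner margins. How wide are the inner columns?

Inside the margins: 3290 − 240 = 3050 px.
Subtracting 13 column gaps of 44 leaves 2478 for 14 columns, so c = 177 px.
7-column span = 7·177 + 6·44 = 1503 px.
Subtracting 1 column gap of 22 leaves 1481 for 2 columns, so d = 740.5 px.

740.5 px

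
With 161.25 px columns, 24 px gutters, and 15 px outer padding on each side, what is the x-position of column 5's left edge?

756 px

Before column 5: the margin + 4 columns + 4 gutters.
Offset = 15 + 4·(161.25 + 24) = 15 + 741 = 756 px.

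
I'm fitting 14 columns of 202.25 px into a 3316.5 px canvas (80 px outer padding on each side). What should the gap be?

Subtract both margins: 3316.5 − 2·80 = 3156.5 px.
14·202.25 + 13g = 3156.5 → 13g = 325 → g = 25 px.

25 px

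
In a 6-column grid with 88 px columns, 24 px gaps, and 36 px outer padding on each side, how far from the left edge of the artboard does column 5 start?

Each column+gutter stride is 112 px; 4 of them past the 36 px margin is 36 + 448 = 484 px.

484 px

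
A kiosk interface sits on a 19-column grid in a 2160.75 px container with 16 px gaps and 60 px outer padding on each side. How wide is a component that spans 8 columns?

Content width = 2160.75 − 2·60 = 2040.75 px.
19c + 18·16 = 2040.75 → 19c = 1752.75 → c = 92.25 px.
8-column span = 8·92.25 + 7·16 = 850 px.

850 px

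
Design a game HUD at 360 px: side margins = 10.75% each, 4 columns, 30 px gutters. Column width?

48.15 px

Each margin = 10.75% of 360 = 38.7 px; content = 360 − 2·38.7 = 282.6 px.
282.6 − 3·30 = 192.6; ÷4 gives c = 48.15 px.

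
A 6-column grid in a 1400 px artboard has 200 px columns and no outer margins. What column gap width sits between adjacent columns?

6 columns take 6·200 = 1200 px; remaining 200 splits into 5 column gaps.
g = 200 / 5 = 40 px.

40 px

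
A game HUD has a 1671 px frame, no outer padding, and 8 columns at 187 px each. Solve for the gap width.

8·187 + 7g = 1671 → 7g = 175 → g = 25 px.

25 px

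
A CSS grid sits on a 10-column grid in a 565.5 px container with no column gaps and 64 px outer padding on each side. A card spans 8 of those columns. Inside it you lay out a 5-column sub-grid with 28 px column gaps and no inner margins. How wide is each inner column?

47.6 px

Outer content = 565.5 − 2·64 = 437.5 px.
With no column gaps, each column is 437.5/10 = 43.75 px.
With no column gaps, 8 columns span 8·43.75 = 350 px.
350 − 4·28 = 238; ÷5 gives d = 47.6 px.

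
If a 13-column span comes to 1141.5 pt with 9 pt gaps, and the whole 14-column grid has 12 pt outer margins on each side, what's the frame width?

Subtracting 12 gaps of 9 leaves 1033.5 for 13 columns, so c = 79.5 pt.
Total width: 2·12 + 14·79.5 + 13·9 = 1254 pt.

1254 pt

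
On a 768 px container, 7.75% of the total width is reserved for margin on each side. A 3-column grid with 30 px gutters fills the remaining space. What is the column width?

768 × (1 − 2·7.75%) = 768 × 84.5% = 648.96 px for the columns.
3 columns + 2 gutters: 3c + 2·30 = 648.96.
3c = 648.96 − 60 = 588.96, so c = 196.32 px.

196.32 px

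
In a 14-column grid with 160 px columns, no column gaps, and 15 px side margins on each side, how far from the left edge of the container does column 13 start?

Column 13 starts at margin + 12·(column + gutter) = 15 + 12·160 = 1935 px.

1935 px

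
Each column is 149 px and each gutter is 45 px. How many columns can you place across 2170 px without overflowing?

k columns need k·149 + (k−1)·45 = k·194 − 45.
k·194 − 45 ≤ 2170 → k ≤ 2215 / 194 ≈ 11.42, so k = 11.

11 columns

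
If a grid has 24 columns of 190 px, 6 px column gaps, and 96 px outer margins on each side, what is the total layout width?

Adding margins, columns and gutters: 192 + 4560 + 138 = 4890 px.

4890 px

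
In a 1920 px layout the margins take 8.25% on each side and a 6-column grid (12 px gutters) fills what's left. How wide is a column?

Margins: 8.25% × 1920 = 158.4 px each, so content = 1920 − 316.8 = 1603.2 px.
6 columns + 5 gutters: 6c + 5·12 = 1603.2.
6c = 1603.2 − 60 = 1543.2, so c = 257.2 px.

257.2 px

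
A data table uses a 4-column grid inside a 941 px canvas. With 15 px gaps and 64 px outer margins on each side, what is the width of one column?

Subtract both margins: 941 − 2·64 = 813 px.
4c + 3·15 = 813 → 4c = 768 → c = 192 px.

192 px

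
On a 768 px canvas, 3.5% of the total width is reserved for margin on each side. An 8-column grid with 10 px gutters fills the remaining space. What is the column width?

80.53 px

Margins: 3.5% × 768 = 26.88 px each, so content = 768 − 53.76 = 714.24 px.
8 columns + 7 gutters: 8c + 7·10 = 714.24.
8c = 714.24 − 70 = 644.24, so c = 80.53 px.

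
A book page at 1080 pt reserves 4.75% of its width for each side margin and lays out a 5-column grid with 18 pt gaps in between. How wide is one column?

181.08 pt

Margins: 4.75% × 1080 = 51.3 pt each, so content = 1080 − 102.6 = 977.4 pt.
977.4 − 4·18 = 905.4; ÷5 gives c = 181.08 pt.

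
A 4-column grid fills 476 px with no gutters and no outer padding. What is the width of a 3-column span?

476 / 4 = 119 px per column.
3-column span = 3·119 = 357 px.

357 px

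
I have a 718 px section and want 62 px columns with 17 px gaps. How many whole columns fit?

k columns need k·62 + (k−1)·17 = k·79 − 17.
k·79 − 17 ≤ 718 → k ≤ 735 / 79 ≈ 9.30, so k = 9.

9 columns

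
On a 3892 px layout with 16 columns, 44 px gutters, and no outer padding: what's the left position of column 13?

2952 px

Subtracting 15 gutters of 44 leaves 3232 for 16 columns, so c = 202 px.
Before column 13: 12 columns + 12 gutters.
Offset = 12·(202 + 44) = 12·246 = 2952 px.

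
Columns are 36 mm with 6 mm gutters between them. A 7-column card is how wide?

7 columns plus 6 gutters: 252 + 36 = 288 mm.

288 mm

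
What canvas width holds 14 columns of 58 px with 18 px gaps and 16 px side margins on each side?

Canvas = 2·16 + 14·58 + 13·18 = 32 + 812 + 234 = 1078 px.

1078 px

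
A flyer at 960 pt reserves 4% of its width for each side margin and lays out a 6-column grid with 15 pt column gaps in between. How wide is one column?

960 × (1 − 2·4%) = 960 × 92% = 883.2 pt for the columns.
Subtracting 5 column gaps of 15 leaves 808.2 for 6 columns, so c = 134.7 pt.

134.7 pt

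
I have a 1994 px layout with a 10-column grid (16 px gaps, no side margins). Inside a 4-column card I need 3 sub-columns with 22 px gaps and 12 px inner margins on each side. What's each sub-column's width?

10c + 9·16 = 1994 → 10c = 1850 → c = 185 px.
4-column span = 4·185 + 3·16 = 788 px.
Inner content = 788 − 2·12 = 764 px.
Subtracting 2 gaps of 22 leaves 720 for 3 columns, so d = 240 px.

240 px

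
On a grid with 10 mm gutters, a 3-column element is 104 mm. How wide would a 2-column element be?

Subtracting 2 gutters of 10 leaves 84 for 3 columns, so c = 28 mm.
2 columns plus 1 gutter: 56 + 10 = 66 mm.

66 mm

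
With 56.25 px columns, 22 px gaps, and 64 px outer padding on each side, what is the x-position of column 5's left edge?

Column 5 starts at margin + 4·(column + gutter) = 64 + 4·78.25 = 377 px.

377 px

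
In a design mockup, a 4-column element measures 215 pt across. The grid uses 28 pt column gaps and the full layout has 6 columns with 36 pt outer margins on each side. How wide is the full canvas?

4c + 3·28 = 215 → 4c = 131 → c = 32.75 pt.
Total width: 2·36 + 6·32.75 + 5·28 = 408.5 pt.

408.5 pt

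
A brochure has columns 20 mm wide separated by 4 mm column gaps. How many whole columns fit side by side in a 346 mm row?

14 columns: 14·20 + 13·4 = 332 mm ≤ 346.
15 columns: 356 mm > 346. So 14.

14 columns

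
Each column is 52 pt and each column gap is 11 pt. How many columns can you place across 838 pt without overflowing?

Each extra column adds 52 + 11 = 63 pt.
(838 + 11) / 63 = 13.48, so 13 columns fit.

13 columns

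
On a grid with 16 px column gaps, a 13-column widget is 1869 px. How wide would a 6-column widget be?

1869 − 12·16 = 1677; ÷13 gives c = 129 px.
Span of 6: 6·129 + 5·16 = 774 + 80 = 854 px.

854 px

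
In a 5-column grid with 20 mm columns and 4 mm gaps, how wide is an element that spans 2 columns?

44 mm

2 columns plus 1 gap: 40 + 4 = 44 mm.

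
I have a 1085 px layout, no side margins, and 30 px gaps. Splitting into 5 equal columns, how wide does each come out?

Subtracting 4 gaps of 30 leaves 965 for 5 columns, so c = 193 px.

193 px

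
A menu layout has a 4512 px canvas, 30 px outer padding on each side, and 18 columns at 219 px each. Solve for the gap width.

30 px

Inside the margins: 4512 − 60 = 4452 px.
18 columns take 18·219 = 3942 px; remaining 510 splits into 17 gaps.
g = 510 / 17 = 30 px.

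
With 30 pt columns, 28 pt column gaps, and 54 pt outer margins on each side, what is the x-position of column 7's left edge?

Each column+gutter stride is 58 pt; 6 of them past the 54 pt margin is 54 + 348 = 402 pt.

402 pt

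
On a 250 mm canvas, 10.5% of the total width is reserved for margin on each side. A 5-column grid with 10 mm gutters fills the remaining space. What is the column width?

250 × (1 − 2·10.5%) = 250 × 79% = 197.5 mm for the columns.
5 columns + 4 gutters: 5c + 4·10 = 197.5.
5c = 197.5 − 40 = 157.5, so c = 31.5 mm.

31.5 mm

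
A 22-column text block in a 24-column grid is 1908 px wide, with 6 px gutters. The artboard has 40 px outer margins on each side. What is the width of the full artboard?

22 columns + 21 gutters: 22c + 21·6 = 1908.
22c = 1908 − 126 = 1782, so c = 81 px.
Total width: 2·40 + 24·81 + 23·6 = 2162 px.

2162 px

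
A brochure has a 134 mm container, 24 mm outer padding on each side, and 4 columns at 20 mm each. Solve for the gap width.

2 mm

Content width = 134 − 2·24 = 86 mm.
4·20 + 3g = 86 → 3g = 6 → g = 2 mm.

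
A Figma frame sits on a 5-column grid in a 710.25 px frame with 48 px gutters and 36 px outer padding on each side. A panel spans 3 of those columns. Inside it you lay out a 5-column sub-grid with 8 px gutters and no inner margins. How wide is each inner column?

Inside the margins: 710.25 − 72 = 638.25 px.
5c + 4·48 = 638.25 → 5c = 446.25 → c = 89.25 px.
Span of 3: 3·89.25 + 2·48 = 267.75 + 96 = 363.75 px.
5d + 4·8 = 363.75 → 5d = 331.75 → d = 66.35 px.

66.35 px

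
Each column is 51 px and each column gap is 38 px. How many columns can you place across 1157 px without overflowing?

13 columns: 13·51 + 12·38 = 1119 px ≤ 1157.
14 columns: 1208 px > 1157. So 13.

13 columns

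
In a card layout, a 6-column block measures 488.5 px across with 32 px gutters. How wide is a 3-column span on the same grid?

Subtracting 5 gutters of 32 leaves 328.5 for 6 columns, so c = 54.75 px.
3 columns plus 2 gutters: 164.25 + 64 = 228.25 px.

228.25 px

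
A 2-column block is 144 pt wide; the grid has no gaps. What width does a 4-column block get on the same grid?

144 / 2 = 72 pt per column.
4-column span = 4·72 = 288 pt.

288 pt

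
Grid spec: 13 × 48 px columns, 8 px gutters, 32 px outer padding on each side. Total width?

784 px

Total width: 2·32 + 13·48 + 12·8 = 784 px.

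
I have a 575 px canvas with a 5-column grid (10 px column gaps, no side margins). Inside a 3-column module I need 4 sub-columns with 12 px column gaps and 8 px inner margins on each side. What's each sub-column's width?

72.25 px

5 columns + 4 column gaps: 5c + 4·10 = 575.
5c = 575 − 40 = 535, so c = 107 px.
3-column span = 3·107 + 2·10 = 341 px.
Inner content = 341 − 2·8 = 325 px.
4 columns + 3 column gaps: 4d + 3·12 = 325.
4d = 325 − 36 = 289, so d = 72.25 px.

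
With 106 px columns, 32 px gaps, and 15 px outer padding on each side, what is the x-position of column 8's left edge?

981 px

Column 8 starts at margin + 7·(column + gutter) = 15 + 7·138 = 981 px.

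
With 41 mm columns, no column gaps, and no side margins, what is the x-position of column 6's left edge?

205 mm

Each column+gutter stride is 41 mm; with no margin, 5 of them is 205 mm.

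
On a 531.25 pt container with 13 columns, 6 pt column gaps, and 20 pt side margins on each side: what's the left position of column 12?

Content = 531.25 − 2·20 = 491.25 pt.
13 columns + 12 column gaps: 13c + 12·6 = 491.25.
13c = 491.25 − 72 = 419.25, so c = 32.25 pt.
Each column+gutter stride is 38.25 pt; 11 of them past the 20 pt margin is 20 + 420.75 = 440.75 pt.

440.75 pt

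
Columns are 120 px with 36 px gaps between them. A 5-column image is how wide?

5 columns plus 4 gaps: 600 + 144 = 744 px.

744 px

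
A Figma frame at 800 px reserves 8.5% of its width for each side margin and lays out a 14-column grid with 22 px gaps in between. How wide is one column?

27 px

Each margin = 8.5% of 800 = 68 px; content = 800 − 2·68 = 664 px.
Subtracting 13 gaps of 22 leaves 378 for 14 columns, so c = 27 px.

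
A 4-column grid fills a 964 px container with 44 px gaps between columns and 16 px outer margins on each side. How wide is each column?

200 px

Inside the margins: 964 − 32 = 932 px.
932 − 3·44 = 800; ÷4 gives c = 200 px.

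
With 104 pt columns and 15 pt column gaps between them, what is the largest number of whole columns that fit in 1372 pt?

11 columns

k columns need k·104 + (k−1)·15 = k·119 − 15.
k·119 − 15 ≤ 1372 → k ≤ 1387 / 119 ≈ 11.66, so k = 11.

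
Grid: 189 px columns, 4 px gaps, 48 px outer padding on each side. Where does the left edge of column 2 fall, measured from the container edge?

241 px

Column 2 starts at margin + 1·(column + gutter) = 48 + 1·193 = 241 px.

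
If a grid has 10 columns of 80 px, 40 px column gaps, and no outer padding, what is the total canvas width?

Canvas = 10·80 + 9·40 = 800 + 360 = 1160 px.

1160 px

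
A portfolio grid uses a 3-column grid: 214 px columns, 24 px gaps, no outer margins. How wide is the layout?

Total width: 3·214 + 2·24 = 690 px.

690 px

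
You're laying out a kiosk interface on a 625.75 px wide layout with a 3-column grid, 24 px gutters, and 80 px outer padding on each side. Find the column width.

139.25 px

Content width = 625.75 − 2·80 = 465.75 px.
3c + 2·24 = 465.75 → 3c = 417.75 → c = 139.25 px.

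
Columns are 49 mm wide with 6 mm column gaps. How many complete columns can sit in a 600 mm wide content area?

11 columns

11 columns: 11·49 + 10·6 = 599 mm ≤ 600.
12 columns: 654 mm > 600. So 11.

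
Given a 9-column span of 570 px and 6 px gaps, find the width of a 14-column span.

570 − 8·6 = 522; ÷9 gives c = 58 px.
Span of 14: 14·58 + 13·6 = 812 + 78 = 890 px.

890 px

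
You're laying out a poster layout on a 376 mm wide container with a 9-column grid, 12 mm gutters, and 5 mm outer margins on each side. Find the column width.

30 mm

Subtract both margins: 376 − 2·5 = 366 mm.
366 − 8·12 = 270; ÷9 gives c = 30 mm.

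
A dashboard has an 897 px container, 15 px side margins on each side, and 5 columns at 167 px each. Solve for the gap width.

Inside the margins: 897 − 30 = 867 px.
Columns use 835 px, leaving 32 px across 4 gaps = 8 px each.

8 px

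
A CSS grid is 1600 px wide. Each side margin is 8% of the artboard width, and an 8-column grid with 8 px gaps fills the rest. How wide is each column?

161 px

Margins: 8% × 1600 = 128 px each, so content = 1600 − 256 = 1344 px.
8 columns + 7 gaps: 8c + 7·8 = 1344.
8c = 1344 − 56 = 1288, so c = 161 px.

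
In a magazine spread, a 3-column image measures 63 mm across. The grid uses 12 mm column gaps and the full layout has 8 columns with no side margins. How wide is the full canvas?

63 − 2·12 = 39; ÷3 gives c = 13 mm.
Canvas = 8·13 + 7·12 = 104 + 84 = 188 mm.

188 mm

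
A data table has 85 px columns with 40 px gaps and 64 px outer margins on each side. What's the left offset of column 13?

Each column+gutter stride is 125 px; 12 of them past the 64 px margin is 64 + 1500 = 1564 px.

1564 px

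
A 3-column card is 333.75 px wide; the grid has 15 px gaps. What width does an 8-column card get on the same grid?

915 px

Subtracting 2 gaps of 15 leaves 303.75 for 3 columns, so c = 101.25 px.
8-column span = 8·101.25 + 7·15 = 915 px.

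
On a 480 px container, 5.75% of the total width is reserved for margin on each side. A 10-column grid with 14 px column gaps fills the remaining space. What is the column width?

29.88 px

Margins: 5.75% × 480 = 27.6 px each, so content = 480 − 55.2 = 424.8 px.
Subtracting 9 column gaps of 14 leaves 298.8 for 10 columns, so c = 29.88 px.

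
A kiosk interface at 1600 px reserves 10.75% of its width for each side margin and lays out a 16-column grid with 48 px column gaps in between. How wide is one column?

33.5 px

Each margin = 10.75% of 1600 = 172 px; content = 1600 − 2·172 = 1256 px.
16c + 15·48 = 1256 → 16c = 536 → c = 33.5 px.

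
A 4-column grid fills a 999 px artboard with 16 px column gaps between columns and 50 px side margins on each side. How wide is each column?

212.75 px

Content width = 999 − 2·50 = 899 px.
Subtracting 3 column gaps of 16 leaves 851 for 4 columns, so c = 212.75 px.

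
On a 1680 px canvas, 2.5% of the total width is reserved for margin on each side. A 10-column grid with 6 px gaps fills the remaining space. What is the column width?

154.2 px

Margins: 2.5% × 1680 = 42 px each, so content = 1680 − 84 = 1596 px.
1596 − 9·6 = 1542; ÷10 gives c = 154.2 px.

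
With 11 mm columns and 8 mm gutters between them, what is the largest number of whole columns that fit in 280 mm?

15 columns

Each extra column adds 11 + 8 = 19 mm.
(280 + 8) / 19 = 15.16, so 15 columns fit.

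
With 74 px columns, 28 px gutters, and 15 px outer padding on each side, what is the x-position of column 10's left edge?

Each column+gutter stride is 102 px; 9 of them past the 15 px margin is 15 + 918 = 933 px.

933 px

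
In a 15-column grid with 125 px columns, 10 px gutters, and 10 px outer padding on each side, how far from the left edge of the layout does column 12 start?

Before column 12: the margin + 11 columns + 11 gutters.
Offset = 10 + 11·(125 + 10) = 10 + 1485 = 1495 px.

1495 px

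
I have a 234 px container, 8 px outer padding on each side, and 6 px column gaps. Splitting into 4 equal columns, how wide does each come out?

Inside the margins: 234 − 16 = 218 px.
Subtracting 3 column gaps of 6 leaves 200 for 4 columns, so c = 50 px.

50 px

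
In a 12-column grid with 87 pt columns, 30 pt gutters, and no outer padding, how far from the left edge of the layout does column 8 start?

819 pt

Each column+gutter stride is 117 pt; with no margin, 7 of them is 819 pt.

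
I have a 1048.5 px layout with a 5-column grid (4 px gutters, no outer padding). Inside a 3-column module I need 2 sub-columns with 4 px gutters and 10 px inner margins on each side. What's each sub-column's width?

301.75 px

5c + 4·4 = 1048.5 → 5c = 1032.5 → c = 206.5 px.
3-column span = 3·206.5 + 2·4 = 627.5 px.
Inner content = 627.5 − 2·10 = 607.5 px.
2d + 1·4 = 607.5 → 2d = 603.5 → d = 301.75 px.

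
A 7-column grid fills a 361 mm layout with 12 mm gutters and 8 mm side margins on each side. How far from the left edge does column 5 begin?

212 mm

Content = 361 − 2·8 = 345 mm.
Subtracting 6 gutters of 12 leaves 273 for 7 columns, so c = 39 mm.
Each column+gutter stride is 51 mm; 4 of them past the 8 mm margin is 8 + 204 = 212 mm.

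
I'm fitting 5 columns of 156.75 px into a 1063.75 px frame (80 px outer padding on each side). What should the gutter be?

Take off 160 px of margins, leaving 903.75 px.
Columns use 783.75 px, leaving 120 px across 4 gutters = 30 px each.

30 px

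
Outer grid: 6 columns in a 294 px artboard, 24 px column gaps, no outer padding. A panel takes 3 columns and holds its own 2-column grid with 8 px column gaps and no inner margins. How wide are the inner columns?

63.5 px

Subtracting 5 column gaps of 24 leaves 174 for 6 columns, so c = 29 px.
3 columns plus 2 column gaps: 87 + 48 = 135 px.
Subtracting 1 column gap of 8 leaves 127 for 2 columns, so d = 63.5 px.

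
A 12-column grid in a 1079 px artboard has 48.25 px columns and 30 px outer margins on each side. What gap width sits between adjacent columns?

Subtract both margins: 1079 − 2·30 = 1019 px.
12 columns take 12·48.25 = 579 px; remaining 440 splits into 11 gaps.
g = 440 / 11 = 40 px.

40 px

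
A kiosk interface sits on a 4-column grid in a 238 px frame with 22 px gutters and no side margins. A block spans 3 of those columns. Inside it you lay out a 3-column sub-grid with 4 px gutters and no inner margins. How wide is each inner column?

55 px

4c + 3·22 = 238 → 4c = 172 → c = 43 px.
Span of 3: 3·43 + 2·22 = 129 + 44 = 173 px.
3d + 2·4 = 173 → 3d = 165 → d = 55 px.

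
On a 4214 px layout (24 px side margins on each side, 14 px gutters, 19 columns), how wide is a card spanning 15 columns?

Content width = 4214 − 2·24 = 4166 px.
4166 − 18·14 = 3914; ÷19 gives c = 206 px.
15-column span = 15·206 + 14·14 = 3286 px.

3286 px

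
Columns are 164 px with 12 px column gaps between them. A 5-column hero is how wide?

5 columns plus 4 column gaps: 820 + 48 = 868 px.

868 px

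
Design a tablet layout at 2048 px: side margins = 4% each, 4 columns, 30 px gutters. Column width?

Each margin = 4% of 2048 = 81.92 px; content = 2048 − 2·81.92 = 1884.16 px.
Subtracting 3 gutters of 30 leaves 1794.16 for 4 columns, so c = 448.54 px.

448.54 px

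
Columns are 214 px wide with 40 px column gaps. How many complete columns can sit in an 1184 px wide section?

Each extra column adds 214 + 40 = 254 px.
(1184 + 40) / 254 = 4.82, so 4 columns fit.

4 columns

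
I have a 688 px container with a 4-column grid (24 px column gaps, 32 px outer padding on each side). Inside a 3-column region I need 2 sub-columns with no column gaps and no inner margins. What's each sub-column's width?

Inside the margins: 688 − 64 = 624 px.
4 columns + 3 column gaps: 4c + 3·24 = 624.
4c = 624 − 72 = 552, so c = 138 px.
3 columns plus 2 column gaps: 414 + 48 = 462 px.
With no column gaps, each column is 462/2 = 231 px.

231 px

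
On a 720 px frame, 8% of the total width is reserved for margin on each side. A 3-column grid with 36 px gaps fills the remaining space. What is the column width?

720 × (1 − 2·8%) = 720 × 84% = 604.8 px for the columns.
Subtracting 2 gaps of 36 leaves 532.8 for 3 columns, so c = 177.6 px.

177.6 px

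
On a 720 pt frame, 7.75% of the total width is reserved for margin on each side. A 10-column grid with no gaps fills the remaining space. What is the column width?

60.84 pt

Each margin = 7.75% of 720 = 55.8 pt; content = 720 − 2·55.8 = 608.4 pt.
10c = 608.4 → c = 60.84 pt.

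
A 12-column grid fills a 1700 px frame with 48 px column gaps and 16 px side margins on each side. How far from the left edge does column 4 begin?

445 px

Take off 32 px of margins, leaving 1668 px.
12c + 11·48 = 1668 → 12c = 1140 → c = 95 px.
Before column 4: the margin + 3 columns + 3 column gaps.
Offset = 16 + 3·(95 + 48) = 16 + 429 = 445 px.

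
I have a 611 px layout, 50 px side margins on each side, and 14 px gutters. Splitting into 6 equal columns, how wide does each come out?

73.5 px

Content width = 611 − 2·50 = 511 px.
6c + 5·14 = 511 → 6c = 441 → c = 73.5 px.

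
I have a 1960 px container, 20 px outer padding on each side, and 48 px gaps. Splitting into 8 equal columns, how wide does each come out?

Subtract both margins: 1960 − 2·20 = 1920 px.
1920 − 7·48 = 1584; ÷8 gives c = 198 px.

198 px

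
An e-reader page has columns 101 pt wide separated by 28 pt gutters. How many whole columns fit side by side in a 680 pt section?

5 columns

k columns need k·101 + (k−1)·28 = k·129 − 28.
k·129 − 28 ≤ 680 → k ≤ 708 / 129 ≈ 5.49, so k = 5.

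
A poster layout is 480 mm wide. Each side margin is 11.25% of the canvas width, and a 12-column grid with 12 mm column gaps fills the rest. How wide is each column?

Each margin = 11.25% of 480 = 54 mm; content = 480 − 2·54 = 372 mm.
12c + 11·12 = 372 → 12c = 240 → c = 20 mm.

20 mm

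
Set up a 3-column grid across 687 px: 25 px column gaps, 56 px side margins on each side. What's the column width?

175 px

Subtract both margins: 687 − 2·56 = 575 px.
3c + 2·25 = 575 → 3c = 525 → c = 175 px.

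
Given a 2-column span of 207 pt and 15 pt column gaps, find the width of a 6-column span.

651 pt

Subtracting 1 column gap of 15 leaves 192 for 2 columns, so c = 96 pt.
6 columns plus 5 column gaps: 576 + 75 = 651 pt.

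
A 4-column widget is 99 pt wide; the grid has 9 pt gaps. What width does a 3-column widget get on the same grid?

72 pt

Subtracting 3 gaps of 9 leaves 72 for 4 columns, so c = 18 pt.
3 columns plus 2 gaps: 54 + 18 = 72 pt.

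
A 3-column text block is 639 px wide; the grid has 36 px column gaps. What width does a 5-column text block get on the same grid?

639 − 2·36 = 567; ÷3 gives c = 189 px.
Span of 5: 5·189 + 4·36 = 945 + 144 = 1089 px.

1089 px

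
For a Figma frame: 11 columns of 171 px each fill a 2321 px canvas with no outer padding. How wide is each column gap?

11 columns take 11·171 = 1881 px; remaining 440 splits into 10 column gaps.
g = 440 / 10 = 44 px.

44 px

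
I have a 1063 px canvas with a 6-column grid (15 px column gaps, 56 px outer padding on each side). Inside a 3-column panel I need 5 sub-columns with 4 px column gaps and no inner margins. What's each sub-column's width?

90.4 px

Inside the margins: 1063 − 112 = 951 px.
951 − 5·15 = 876; ÷6 gives c = 146 px.
3 columns plus 2 column gaps: 438 + 30 = 468 px.
468 − 4·4 = 452; ÷5 gives d = 90.4 px.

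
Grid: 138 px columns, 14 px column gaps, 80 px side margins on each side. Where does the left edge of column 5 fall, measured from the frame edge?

Before column 5: the margin + 4 columns + 4 column gaps.
Offset = 80 + 4·(138 + 14) = 80 + 608 = 688 px.

688 px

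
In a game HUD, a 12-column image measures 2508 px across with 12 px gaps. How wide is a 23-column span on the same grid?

12 columns + 11 gaps: 12c + 11·12 = 2508.
12c = 2508 − 132 = 2376, so c = 198 px.
Span of 23: 23·198 + 22·12 = 4554 + 264 = 4818 px.

4818 px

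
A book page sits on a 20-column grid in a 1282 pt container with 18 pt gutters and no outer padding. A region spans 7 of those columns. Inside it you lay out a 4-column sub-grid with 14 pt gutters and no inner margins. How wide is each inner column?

98.75 pt

20 columns + 19 gutters: 20c + 19·18 = 1282.
20c = 1282 − 342 = 940, so c = 47 pt.
7-column span = 7·47 + 6·18 = 437 pt.
Subtracting 3 gutters of 14 leaves 395 for 4 columns, so d = 98.75 pt.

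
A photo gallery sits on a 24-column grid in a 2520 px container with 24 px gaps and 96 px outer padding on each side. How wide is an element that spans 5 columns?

466 px

Content width = 2520 − 2·96 = 2328 px.
Subtracting 23 gaps of 24 leaves 1776 for 24 columns, so c = 74 px.
Span of 5: 5·74 + 4·24 = 370 + 96 = 466 px.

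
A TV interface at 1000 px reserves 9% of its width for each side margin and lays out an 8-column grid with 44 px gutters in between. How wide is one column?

64 px

Margins: 9% × 1000 = 90 px each, so content = 1000 − 180 = 820 px.
8 columns + 7 gutters: 8c + 7·44 = 820.
8c = 820 − 308 = 512, so c = 64 px.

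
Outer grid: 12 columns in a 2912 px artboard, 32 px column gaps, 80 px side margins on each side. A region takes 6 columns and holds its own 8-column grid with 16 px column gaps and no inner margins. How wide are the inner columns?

156 px

Take off 160 px of margins, leaving 2752 px.
12 columns + 11 column gaps: 12c + 11·32 = 2752.
12c = 2752 − 352 = 2400, so c = 200 px.
Span of 6: 6·200 + 5·32 = 1200 + 160 = 1360 px.
Subtracting 7 column gaps of 16 leaves 1248 for 8 columns, so d = 156 px.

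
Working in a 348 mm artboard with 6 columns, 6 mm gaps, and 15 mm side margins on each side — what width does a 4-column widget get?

Subtract both margins: 348 − 2·15 = 318 mm.
6c + 5·6 = 318 → 6c = 288 → c = 48 mm.
4-column span = 4·48 + 3·6 = 210 mm.

210 mm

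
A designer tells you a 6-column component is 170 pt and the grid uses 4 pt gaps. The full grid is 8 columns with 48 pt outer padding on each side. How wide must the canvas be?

324 pt

Subtracting 5 gaps of 4 leaves 150 for 6 columns, so c = 25 pt.
Canvas = 2·48 + 8·25 + 7·4 = 96 + 200 + 28 = 324 pt.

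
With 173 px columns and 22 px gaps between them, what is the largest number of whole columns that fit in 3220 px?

16 columns

Each extra column adds 173 + 22 = 195 px.
(3220 + 22) / 195 = 16.63, so 16 columns fit.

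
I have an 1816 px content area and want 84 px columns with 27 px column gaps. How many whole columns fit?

Each extra column adds 84 + 27 = 111 px.
(1816 + 27) / 111 = 16.60, so 16 columns fit.

16 columns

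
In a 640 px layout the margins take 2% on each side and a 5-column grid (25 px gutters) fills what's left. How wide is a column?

640 × (1 − 2·2%) = 640 × 96% = 614.4 px for the columns.
5 columns + 4 gutters: 5c + 4·25 = 614.4.
5c = 614.4 − 100 = 514.4, so c = 102.88 px.

102.88 px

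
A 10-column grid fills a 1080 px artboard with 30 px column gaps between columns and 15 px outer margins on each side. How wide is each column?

78 px

Inside the margins: 1080 − 30 = 1050 px.
10c + 9·30 = 1050 → 10c = 780 → c = 78 px.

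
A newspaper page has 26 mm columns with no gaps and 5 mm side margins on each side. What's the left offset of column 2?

Before column 2: the margin + 1 column + 1 gap.
Offset = 5 + 1·(26 + 0) = 5 + 26 = 31 mm.

31 mm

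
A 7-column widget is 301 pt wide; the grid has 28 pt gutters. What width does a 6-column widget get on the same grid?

Subtracting 6 gutters of 28 leaves 133 for 7 columns, so c = 19 pt.
Span of 6: 6·19 + 5·28 = 114 + 140 = 254 pt.

254 pt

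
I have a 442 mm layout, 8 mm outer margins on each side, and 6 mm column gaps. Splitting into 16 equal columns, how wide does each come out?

21 mm

Content width = 442 − 2·8 = 426 mm.
Subtracting 15 column gaps of 6 leaves 336 for 16 columns, so c = 21 mm.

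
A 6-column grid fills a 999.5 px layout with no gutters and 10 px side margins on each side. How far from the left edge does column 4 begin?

499.75 px

Subtract both margins: 999.5 − 2·10 = 979.5 px.
With no gutters, each column is 979.5/6 = 163.25 px.
Each column+gutter stride is 163.25 px; 3 of them past the 10 px margin is 10 + 489.75 = 499.75 px.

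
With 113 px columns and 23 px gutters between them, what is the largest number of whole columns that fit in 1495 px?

11 columns

11 columns: 11·113 + 10·23 = 1473 px ≤ 1495.
12 columns: 1609 px > 1495. So 11.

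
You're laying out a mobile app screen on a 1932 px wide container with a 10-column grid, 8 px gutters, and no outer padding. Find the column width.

10c + 9·8 = 1932 → 10c = 1860 → c = 186 px.

186 px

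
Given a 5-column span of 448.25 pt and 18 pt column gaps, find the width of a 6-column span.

541.5 pt

448.25 − 4·18 = 376.25; ÷5 gives c = 75.25 pt.
Span of 6: 6·75.25 + 5·18 = 451.5 + 90 = 541.5 pt.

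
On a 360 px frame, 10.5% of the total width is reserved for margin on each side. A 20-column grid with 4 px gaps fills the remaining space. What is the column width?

10.42 px

360 × (1 − 2·10.5%) = 360 × 79% = 284.4 px for the columns.
20c + 19·4 = 284.4 → 20c = 208.4 → c = 10.42 px.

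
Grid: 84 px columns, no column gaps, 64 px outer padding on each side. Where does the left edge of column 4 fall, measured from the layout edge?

316 px

Column 4 starts at margin + 3·(column + gutter) = 64 + 3·84 = 316 px.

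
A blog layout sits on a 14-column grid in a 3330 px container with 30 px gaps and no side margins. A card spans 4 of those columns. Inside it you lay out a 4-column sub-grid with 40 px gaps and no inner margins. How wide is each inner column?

202.5 px

14 columns + 13 gaps: 14c + 13·30 = 3330.
14c = 3330 − 390 = 2940, so c = 210 px.
4-column span = 4·210 + 3·30 = 930 px.
930 − 3·40 = 810; ÷4 gives d = 202.5 px.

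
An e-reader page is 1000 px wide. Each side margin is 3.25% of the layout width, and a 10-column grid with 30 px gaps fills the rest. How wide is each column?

Each margin = 3.25% of 1000 = 32.5 px; content = 1000 − 2·32.5 = 935 px.
Subtracting 9 gaps of 30 leaves 665 for 10 columns, so c = 66.5 px.

66.5 px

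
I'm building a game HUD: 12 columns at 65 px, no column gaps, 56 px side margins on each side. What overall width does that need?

892 px

Container = 2·56 + 12·65 = 112 + 780 = 892 px.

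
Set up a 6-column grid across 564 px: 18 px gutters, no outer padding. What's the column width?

Subtracting 5 gutters of 18 leaves 474 for 6 columns, so c = 79 px.

79 px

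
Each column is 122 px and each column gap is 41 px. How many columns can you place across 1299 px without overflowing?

8 columns: 8·122 + 7·41 = 1263 px ≤ 1299.
9 columns: 1426 px > 1299. So 8.

8 columns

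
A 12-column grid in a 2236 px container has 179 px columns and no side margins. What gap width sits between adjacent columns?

12·179 + 11g = 2236 → 11g = 88 → g = 8 px.

8 px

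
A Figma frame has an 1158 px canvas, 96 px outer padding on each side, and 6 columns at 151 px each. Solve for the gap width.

Take off 192 px of margins, leaving 966 px.
6 columns take 6·151 = 906 px; remaining 60 splits into 5 gaps.
g = 60 / 5 = 12 px.

12 px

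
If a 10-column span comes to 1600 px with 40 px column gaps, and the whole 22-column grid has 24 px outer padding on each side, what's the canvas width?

3616 px

Subtracting 9 column gaps of 40 leaves 1240 for 10 columns, so c = 124 px.
Adding margins, columns and gutters: 48 + 2728 + 840 = 3616 px.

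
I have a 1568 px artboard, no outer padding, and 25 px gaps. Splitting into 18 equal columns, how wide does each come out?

63.5 px

18c + 17·25 = 1568 → 18c = 1143 → c = 63.5 px.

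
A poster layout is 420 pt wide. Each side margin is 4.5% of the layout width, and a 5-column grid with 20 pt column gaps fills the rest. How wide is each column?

60.44 pt

420 × (1 − 2·4.5%) = 420 × 91% = 382.2 pt for the columns.
Subtracting 4 column gaps of 20 leaves 302.2 for 5 columns, so c = 60.44 pt.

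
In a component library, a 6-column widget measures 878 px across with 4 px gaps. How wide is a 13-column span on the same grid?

1907 px

878 − 5·4 = 858; ÷6 gives c = 143 px.
Span of 13: 13·143 + 12·4 = 1859 + 48 = 1907 px.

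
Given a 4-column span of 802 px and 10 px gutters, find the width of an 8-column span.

1614 px

802 − 3·10 = 772; ÷4 gives c = 193 px.
8 columns plus 7 gutters: 1544 + 70 = 1614 px.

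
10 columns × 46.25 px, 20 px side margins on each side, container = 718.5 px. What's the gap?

Take off 40 px of margins, leaving 678.5 px.
Columns use 462.5 px, leaving 216 px across 9 gaps = 24 px each.

24 px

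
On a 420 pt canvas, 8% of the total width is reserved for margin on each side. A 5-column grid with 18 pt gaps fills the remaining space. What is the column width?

Margins: 8% × 420 = 33.6 pt each, so content = 420 − 67.2 = 352.8 pt.
Subtracting 4 gaps of 18 leaves 280.8 for 5 columns, so c = 56.16 pt.

56.16 pt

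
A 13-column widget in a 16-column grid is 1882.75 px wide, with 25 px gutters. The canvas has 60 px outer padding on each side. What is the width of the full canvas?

2443 px

13c + 12·25 = 1882.75 → 13c = 1582.75 → c = 121.75 px.
Total width: 2·60 + 16·121.75 + 15·25 = 2443 px.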